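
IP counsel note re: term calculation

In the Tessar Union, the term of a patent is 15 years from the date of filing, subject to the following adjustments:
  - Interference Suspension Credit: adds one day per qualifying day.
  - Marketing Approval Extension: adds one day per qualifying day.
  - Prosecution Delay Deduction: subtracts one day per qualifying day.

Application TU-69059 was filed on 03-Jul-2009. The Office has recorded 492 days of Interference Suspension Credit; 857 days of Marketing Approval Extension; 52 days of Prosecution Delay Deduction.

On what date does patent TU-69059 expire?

Base term: filing date + 15 years → 3 July 2024.
Interference Suspension Credit: +492 days → 7 November 2025.
Marketing Approval Extension: +857 days → 13 March 2028.
Prosecution Delay Deduction: −52 days → 21 January 2028.

2028-01-21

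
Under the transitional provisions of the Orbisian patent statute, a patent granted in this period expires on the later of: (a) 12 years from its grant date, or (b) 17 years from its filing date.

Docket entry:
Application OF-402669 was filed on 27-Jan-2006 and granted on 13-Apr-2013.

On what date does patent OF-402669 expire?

(a) grant + 12 years → 13 April 2025.
(b) filing + 17 years → 27 January 2023.
Later of the two: 13 April 2025.

April 13, 2025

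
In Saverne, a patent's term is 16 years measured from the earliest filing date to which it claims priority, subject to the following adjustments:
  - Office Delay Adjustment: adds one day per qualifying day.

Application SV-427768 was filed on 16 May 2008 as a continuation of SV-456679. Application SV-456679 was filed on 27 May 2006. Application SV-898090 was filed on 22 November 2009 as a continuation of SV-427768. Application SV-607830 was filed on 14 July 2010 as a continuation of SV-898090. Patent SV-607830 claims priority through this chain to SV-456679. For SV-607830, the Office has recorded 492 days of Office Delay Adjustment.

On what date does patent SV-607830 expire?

Earliest priority filing: 27 May 2006.
Base term: 27 May 2006 + 16 years → 27 May 2022.
Office Delay Adjustment: +492 days → 1 October 2023.

2023-10-01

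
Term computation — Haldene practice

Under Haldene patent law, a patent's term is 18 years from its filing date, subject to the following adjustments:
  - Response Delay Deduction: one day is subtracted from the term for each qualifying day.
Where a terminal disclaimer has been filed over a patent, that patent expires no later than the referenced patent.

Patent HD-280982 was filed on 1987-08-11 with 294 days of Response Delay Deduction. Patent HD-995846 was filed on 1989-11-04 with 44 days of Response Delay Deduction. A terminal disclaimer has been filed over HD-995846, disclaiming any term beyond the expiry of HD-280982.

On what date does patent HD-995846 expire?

Natural term of HD-995846:
  Base: filing + 18 years → 4 November 2007.
  Response Delay Deduction: −44 days → 21 September 2007.
Expiry of referenced patent HD-280982:
  Base: filing + 18 years → 11 August 2005.
  Response Delay Deduction: −294 days → 21 October 2004.
Terminal disclaimer: HD-995846 expires on the earlier of 21 September 2007 and 21 October 2004.

October 21, 2004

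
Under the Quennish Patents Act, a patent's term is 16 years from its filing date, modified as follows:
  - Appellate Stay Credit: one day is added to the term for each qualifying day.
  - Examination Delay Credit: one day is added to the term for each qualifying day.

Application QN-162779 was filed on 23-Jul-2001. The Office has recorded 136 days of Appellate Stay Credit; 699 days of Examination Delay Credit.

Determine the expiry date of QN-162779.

November 5, 2019

Base term: filing date + 16 years → 23 July 2017.
Appellate Stay Credit: +136 days → 6 December 2017.
Examination Delay Credit: +699 days → 5 November 2019.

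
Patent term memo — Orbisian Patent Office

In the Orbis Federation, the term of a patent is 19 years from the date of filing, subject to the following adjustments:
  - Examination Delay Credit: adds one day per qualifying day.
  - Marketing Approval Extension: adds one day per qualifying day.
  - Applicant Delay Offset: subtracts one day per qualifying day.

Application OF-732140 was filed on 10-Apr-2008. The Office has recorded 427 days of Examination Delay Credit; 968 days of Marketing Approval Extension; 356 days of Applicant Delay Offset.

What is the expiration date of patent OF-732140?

Base term: filing date + 19 years → 10 April 2027.
Examination Delay Credit: +427 days → 10 June 2028.
Marketing Approval Extension: +968 days → 3 February 2031.
Applicant Delay Offset: −356 days → 12 February 2030.

2030-02-12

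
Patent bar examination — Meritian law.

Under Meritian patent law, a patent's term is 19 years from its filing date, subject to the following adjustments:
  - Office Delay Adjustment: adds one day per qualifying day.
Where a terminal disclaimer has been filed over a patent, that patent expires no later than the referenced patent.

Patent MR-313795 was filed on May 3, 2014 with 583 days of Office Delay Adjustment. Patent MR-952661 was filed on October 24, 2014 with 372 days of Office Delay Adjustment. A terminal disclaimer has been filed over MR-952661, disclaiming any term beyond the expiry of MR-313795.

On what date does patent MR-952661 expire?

2034-10-31

Natural term of MR-952661:
  Base: filing + 19 years → 24 October 2033.
  Office Delay Adjustment: +372 days → 31 October 2034.
Expiry of referenced patent MR-313795:
  Base: filing + 19 years → 3 May 2033.
  Office Delay Adjustment: +583 days → 7 December 2034.
Terminal disclaimer: MR-952661 expires on the earlier of 31 October 2034 and 7 December 2034.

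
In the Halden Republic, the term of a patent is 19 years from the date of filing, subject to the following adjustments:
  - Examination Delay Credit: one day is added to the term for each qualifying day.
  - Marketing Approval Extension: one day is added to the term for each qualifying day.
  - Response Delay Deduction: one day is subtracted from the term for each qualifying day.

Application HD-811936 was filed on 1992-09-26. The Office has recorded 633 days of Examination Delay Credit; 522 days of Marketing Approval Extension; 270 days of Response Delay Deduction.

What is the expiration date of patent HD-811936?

2014-02-27

Base term: filing date + 19 years → 26 September 2011.
Examination Delay Credit: +633 days → 20 June 2013.
Marketing Approval Extension: +522 days → 24 November 2014.
Response Delay Deduction: −270 days → 27 February 2014.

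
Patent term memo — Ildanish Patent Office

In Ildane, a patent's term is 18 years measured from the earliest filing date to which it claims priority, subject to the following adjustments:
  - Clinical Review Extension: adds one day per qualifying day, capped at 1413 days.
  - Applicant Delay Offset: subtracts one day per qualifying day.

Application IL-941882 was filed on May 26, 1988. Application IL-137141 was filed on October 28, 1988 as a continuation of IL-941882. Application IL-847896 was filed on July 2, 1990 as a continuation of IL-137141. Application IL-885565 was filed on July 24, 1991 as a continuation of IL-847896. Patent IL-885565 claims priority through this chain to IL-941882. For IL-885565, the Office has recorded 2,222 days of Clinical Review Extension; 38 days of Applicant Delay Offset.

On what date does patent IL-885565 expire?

2010-03-01

Earliest priority filing: 26 May 1988.
Base term: 26 May 1988 + 18 years → 26 May 2006.
Clinical Review Extension: 2222 days claimed exceeds the 1413-day cap, so +1413 days → 8 April 2010.
Applicant Delay Offset: −38 days → 1 March 2010.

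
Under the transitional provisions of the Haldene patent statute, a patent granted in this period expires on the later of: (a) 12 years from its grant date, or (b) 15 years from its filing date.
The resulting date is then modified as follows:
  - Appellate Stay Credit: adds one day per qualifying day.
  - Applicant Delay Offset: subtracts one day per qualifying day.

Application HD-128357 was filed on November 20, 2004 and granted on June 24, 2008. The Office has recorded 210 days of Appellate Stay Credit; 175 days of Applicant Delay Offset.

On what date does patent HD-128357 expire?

July 29, 2020

(a) grant + 12 years → 24 June 2020.
(b) filing + 15 years → 20 November 2019.
Later of the two: 24 June 2020.
Appellate Stay Credit: +210 days → 20 January 2021.
Applicant Delay Offset: −175 days → 29 July 2020.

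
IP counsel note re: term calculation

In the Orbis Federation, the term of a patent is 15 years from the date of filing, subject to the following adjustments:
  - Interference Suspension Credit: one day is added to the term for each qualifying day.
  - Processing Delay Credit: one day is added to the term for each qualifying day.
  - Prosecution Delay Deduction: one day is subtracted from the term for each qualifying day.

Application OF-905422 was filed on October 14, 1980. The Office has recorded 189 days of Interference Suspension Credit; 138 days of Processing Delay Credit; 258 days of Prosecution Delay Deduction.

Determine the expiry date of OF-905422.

Base term: filing date + 15 years → 14 October 1995.
Interference Suspension Credit: +189 days → 20 April 1996.
Processing Delay Credit: +138 days → 5 September 1996.
Prosecution Delay Deduction: −258 days → 22 December 1995.

December 22, 1995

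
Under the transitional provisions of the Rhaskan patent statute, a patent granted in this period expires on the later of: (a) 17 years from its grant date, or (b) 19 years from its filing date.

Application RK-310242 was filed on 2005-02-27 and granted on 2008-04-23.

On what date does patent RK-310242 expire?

April 23, 2025

(a) grant + 17 years → 23 April 2025.
(b) filing + 19 years → 27 February 2024.
Later of the two: 23 April 2025.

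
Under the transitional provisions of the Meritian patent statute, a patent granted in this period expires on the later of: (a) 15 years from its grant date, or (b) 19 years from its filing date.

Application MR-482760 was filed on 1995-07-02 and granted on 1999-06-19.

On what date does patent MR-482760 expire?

July 2, 2014

(a) grant + 15 years → 19 June 2014.
(b) filing + 19 years → 2 July 2014.
Later of the two: 2 July 2014.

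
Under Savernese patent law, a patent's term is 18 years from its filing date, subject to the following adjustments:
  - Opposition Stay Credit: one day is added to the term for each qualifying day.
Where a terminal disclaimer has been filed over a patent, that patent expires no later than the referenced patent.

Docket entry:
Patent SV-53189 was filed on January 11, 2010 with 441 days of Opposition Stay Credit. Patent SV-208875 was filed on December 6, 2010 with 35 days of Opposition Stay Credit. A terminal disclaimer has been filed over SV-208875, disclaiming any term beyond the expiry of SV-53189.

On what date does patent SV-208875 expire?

2029-01-10

Natural term of SV-208875:
  Base: filing + 18 years → 6 December 2028.
  Opposition Stay Credit: +35 days → 10 January 2029.
Expiry of referenced patent SV-53189:
  Base: filing + 18 years → 11 January 2028.
  Opposition Stay Credit: +441 days → 27 March 2029.
Terminal disclaimer: SV-208875 expires on the earlier of 10 January 2029 and 27 March 2029.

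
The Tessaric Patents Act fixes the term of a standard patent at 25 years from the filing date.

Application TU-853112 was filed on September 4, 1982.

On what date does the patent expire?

Filing date + 25 years → 4 September 2007.

2007-09-04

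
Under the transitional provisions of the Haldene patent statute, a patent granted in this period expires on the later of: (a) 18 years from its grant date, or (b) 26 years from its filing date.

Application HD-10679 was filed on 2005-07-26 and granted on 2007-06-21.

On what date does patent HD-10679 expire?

(a) grant + 18 years → 21 June 2025.
(b) filing + 26 years → 26 July 2031.
Later of the two: 26 July 2031.

2031-07-26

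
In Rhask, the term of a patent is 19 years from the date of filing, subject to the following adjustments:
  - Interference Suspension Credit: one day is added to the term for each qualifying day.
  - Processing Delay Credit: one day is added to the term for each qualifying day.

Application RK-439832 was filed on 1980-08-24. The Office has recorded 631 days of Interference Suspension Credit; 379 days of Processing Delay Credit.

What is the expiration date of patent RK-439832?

Base term: filing date + 19 years → 24 August 1999.
Interference Suspension Credit: +631 days → 16 May 2001.
Processing Delay Credit: +379 days → 30 May 2002.

May 30, 2002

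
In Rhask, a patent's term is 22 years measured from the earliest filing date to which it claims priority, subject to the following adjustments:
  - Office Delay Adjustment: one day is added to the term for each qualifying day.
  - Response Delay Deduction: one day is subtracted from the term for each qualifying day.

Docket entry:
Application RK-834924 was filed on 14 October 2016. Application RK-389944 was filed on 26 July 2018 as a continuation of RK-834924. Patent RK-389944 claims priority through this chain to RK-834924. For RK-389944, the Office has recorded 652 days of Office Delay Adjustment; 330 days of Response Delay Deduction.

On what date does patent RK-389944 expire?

2039-09-01

Earliest priority filing: 14 October 2016.
Base term: 14 October 2016 + 22 years → 14 October 2038.
Office Delay Adjustment: +652 days → 27 July 2040.
Response Delay Deduction: −330 days → 1 September 2039.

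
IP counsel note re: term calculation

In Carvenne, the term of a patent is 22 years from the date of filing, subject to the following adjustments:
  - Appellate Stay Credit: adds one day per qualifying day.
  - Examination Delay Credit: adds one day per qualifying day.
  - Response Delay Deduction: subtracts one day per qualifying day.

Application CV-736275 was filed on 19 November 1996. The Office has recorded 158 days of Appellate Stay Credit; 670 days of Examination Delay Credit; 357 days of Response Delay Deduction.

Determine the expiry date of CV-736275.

Base term: filing date + 22 years → 19 November 2018.
Appellate Stay Credit: +158 days → 26 April 2019.
Examination Delay Credit: +670 days → 24 February 2021.
Response Delay Deduction: −357 days → 4 March 2020.

2020-03-04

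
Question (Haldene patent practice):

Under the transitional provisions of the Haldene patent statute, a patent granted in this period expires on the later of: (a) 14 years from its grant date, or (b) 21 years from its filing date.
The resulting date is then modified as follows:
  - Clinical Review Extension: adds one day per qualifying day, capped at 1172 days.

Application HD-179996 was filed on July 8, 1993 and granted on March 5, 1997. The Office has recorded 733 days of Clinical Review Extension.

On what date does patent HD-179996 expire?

July 10, 2016

(a) grant + 14 years → 5 March 2011.
(b) filing + 21 years → 8 July 2014.
Later of the two: 8 July 2014.
Clinical Review Extension: 733 days (within the 1172-day cap) → +733 days → 10 July 2016.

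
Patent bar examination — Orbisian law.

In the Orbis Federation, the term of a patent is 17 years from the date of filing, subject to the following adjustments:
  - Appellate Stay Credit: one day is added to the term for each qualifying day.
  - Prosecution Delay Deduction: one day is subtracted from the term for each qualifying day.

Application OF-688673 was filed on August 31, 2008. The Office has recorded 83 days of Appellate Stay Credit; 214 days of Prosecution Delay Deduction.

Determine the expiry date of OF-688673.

Base term: filing date + 17 years → 31 August 2025.
Appellate Stay Credit: +83 days → 22 November 2025.
Prosecution Delay Deduction: −214 days → 22 April 2025.

April 22, 2025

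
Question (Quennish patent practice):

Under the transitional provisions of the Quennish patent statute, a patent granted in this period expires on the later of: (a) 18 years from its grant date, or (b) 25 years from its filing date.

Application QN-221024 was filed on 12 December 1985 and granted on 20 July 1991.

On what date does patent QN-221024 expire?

2010-12-12

(a) grant + 18 years → 20 July 2009.
(b) filing + 25 years → 12 December 2010.
Later of the two: 12 December 2010.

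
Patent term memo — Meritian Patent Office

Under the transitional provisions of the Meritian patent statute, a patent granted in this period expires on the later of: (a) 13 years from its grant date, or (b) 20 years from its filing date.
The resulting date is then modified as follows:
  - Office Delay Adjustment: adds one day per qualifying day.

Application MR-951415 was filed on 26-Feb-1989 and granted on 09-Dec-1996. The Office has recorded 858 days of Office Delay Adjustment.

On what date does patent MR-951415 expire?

(a) grant + 13 years → 9 December 2009.
(b) filing + 20 years → 26 February 2009.
Later of the two: 9 December 2009.
Office Delay Adjustment: +858 days → 15 April 2012.

2012-04-15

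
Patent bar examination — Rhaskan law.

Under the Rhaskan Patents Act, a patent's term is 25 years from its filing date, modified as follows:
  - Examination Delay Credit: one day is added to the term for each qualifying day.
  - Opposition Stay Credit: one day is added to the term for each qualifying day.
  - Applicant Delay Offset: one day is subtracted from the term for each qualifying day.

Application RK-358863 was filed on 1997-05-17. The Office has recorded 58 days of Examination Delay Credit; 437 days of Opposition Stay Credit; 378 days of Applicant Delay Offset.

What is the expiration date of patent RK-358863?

Base term: filing date + 25 years → 17 May 2022.
Examination Delay Credit: +58 days → 14 July 2022.
Opposition Stay Credit: +437 days → 24 September 2023.
Applicant Delay Offset: −378 days → 11 September 2022.

2022-09-11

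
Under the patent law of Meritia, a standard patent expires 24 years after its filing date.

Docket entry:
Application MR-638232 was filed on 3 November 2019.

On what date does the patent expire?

2043-11-03

Filing date + 24 years → 3 November 2043.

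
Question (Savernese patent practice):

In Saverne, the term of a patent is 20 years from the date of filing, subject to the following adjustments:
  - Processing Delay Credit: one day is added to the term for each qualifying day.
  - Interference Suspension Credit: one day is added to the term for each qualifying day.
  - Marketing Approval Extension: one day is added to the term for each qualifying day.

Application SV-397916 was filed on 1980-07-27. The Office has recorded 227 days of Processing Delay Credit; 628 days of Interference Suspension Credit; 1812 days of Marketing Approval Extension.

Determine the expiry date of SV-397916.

Base term: filing date + 20 years → 27 July 2000.
Processing Delay Credit: +227 days → 11 March 2001.
Interference Suspension Credit: +628 days → 29 November 2002.
Marketing Approval Extension: +1812 days → 15 November 2007.

2007-11-15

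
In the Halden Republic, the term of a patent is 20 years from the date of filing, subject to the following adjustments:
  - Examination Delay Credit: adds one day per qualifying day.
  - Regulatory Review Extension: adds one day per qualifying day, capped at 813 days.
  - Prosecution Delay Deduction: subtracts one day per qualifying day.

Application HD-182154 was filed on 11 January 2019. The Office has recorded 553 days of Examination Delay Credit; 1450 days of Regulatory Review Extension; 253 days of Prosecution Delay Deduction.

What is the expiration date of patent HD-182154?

2042-01-28

Base term: filing date + 20 years → 11 January 2039.
Examination Delay Credit: +553 days → 17 July 2040.
Regulatory Review Extension: 1450 days claimed exceeds the 813-day cap, so +813 days → 8 October 2042.
Prosecution Delay Deduction: −253 days → 28 January 2042.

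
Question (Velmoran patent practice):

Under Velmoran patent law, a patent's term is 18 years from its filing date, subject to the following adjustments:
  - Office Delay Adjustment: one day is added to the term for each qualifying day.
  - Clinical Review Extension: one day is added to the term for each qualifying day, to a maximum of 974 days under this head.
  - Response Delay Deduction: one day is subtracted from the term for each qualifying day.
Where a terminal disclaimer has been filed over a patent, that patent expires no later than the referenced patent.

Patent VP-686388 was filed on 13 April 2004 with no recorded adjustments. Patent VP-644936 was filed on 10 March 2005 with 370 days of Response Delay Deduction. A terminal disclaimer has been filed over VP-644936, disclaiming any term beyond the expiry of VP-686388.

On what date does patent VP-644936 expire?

Natural term of VP-644936:
  Base: filing + 18 years → 10 March 2023.
  Response Delay Deduction: −370 days → 5 March 2022.
Expiry of referenced patent VP-686388:
  Base: filing + 18 years → 13 April 2022.
Terminal disclaimer: VP-644936 expires on the earlier of 5 March 2022 and 13 April 2022.

March 5, 2022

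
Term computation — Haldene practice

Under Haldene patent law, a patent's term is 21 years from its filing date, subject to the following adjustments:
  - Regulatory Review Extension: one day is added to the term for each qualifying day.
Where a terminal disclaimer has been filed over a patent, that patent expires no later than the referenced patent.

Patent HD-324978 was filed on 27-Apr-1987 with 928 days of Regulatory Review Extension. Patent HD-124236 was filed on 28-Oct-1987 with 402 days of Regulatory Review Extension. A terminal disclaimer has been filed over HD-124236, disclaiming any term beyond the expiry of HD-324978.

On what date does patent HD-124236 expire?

Natural term of HD-124236:
  Base: filing + 21 years → 28 October 2008.
  Regulatory Review Extension: +402 days → 4 December 2009.
Expiry of referenced patent HD-324978:
  Base: filing + 21 years → 27 April 2008.
  Regulatory Review Extension: +928 days → 11 November 2010.
Terminal disclaimer: HD-124236 expires on the earlier of 4 December 2009 and 11 November 2010.

December 4, 2009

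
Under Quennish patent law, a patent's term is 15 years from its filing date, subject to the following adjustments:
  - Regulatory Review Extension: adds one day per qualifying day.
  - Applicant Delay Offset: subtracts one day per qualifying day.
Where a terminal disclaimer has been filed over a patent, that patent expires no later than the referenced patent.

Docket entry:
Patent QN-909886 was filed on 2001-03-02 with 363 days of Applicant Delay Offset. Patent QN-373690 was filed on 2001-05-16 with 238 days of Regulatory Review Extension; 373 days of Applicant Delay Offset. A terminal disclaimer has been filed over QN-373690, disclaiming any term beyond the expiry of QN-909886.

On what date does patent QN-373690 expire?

March 5, 2015

Natural term of QN-373690:
  Base: filing + 15 years → 16 May 2016.
  Regulatory Review Extension: +238 days → 9 January 2017.
  Applicant Delay Offset: −373 days → 2 January 2016.
Expiry of referenced patent QN-909886:
  Base: filing + 15 years → 2 March 2016.
  Applicant Delay Offset: −363 days → 5 March 2015.
Terminal disclaimer: QN-373690 expires on the earlier of 2 January 2016 and 5 March 2015.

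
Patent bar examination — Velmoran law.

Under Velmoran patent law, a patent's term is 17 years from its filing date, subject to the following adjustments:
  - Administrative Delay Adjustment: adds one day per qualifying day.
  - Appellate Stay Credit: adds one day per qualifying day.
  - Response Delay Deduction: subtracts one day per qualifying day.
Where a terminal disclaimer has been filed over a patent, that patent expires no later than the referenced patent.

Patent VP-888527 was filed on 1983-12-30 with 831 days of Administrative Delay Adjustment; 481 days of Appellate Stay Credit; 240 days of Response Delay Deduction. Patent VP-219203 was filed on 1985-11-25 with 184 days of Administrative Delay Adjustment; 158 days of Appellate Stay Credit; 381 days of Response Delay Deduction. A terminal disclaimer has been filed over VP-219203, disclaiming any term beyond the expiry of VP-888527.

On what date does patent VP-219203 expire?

Natural term of VP-219203:
  Base: filing + 17 years → 25 November 2002.
  Administrative Delay Adjustment: +184 days → 28 May 2003.
  Appellate Stay Credit: +158 days → 2 November 2003.
  Response Delay Deduction: −381 days → 17 October 2002.
Expiry of referenced patent VP-888527:
  Base: filing + 17 years → 30 December 2000.
  Administrative Delay Adjustment: +831 days → 10 April 2003.
  Appellate Stay Credit: +481 days → 3 August 2004.
  Response Delay Deduction: −240 days → 7 December 2003.
Terminal disclaimer: VP-219203 expires on the earlier of 17 October 2002 and 7 December 2003.

October 17, 2002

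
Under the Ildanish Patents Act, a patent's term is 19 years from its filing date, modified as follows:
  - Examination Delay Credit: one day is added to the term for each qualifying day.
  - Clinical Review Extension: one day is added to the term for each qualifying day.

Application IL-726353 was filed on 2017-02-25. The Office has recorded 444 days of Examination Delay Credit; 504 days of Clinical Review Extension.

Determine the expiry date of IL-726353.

September 30, 2038

Base term: filing date + 19 years → 25 February 2036.
Examination Delay Credit: +444 days → 14 May 2037.
Clinical Review Extension: +504 days → 30 September 2038.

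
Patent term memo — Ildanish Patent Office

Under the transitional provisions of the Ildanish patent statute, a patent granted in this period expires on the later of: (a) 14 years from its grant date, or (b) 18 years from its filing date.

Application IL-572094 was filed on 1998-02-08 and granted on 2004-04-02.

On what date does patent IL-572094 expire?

(a) grant + 14 years → 2 April 2018.
(b) filing + 18 years → 8 February 2016.
Later of the two: 2 April 2018.

April 2, 2018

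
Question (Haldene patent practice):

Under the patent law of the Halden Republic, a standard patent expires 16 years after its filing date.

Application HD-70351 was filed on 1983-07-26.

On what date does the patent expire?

Filing date + 16 years → 26 July 1999.

1999-07-26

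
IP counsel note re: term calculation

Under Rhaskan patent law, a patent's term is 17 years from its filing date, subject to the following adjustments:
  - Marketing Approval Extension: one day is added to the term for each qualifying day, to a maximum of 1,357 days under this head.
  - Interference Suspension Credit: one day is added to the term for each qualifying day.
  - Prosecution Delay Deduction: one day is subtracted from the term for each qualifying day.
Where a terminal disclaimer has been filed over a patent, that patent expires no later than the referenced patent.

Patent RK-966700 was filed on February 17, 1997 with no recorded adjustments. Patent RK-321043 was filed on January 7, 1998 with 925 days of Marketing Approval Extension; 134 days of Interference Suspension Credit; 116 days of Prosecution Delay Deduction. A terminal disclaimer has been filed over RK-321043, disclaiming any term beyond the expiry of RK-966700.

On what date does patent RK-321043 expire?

Natural term of RK-321043:
  Base: filing + 17 years → 7 January 2015.
  Marketing Approval Extension: 925 days (within the 1357-day cap) → +925 days → 20 July 2017.
  Interference Suspension Credit: +134 days → 1 December 2017.
  Prosecution Delay Deduction: −116 days → 7 August 2017.
Expiry of referenced patent RK-966700:
  Base: filing + 17 years → 17 February 2014.
Terminal disclaimer: RK-321043 expires on the earlier of 7 August 2017 and 17 February 2014.

2014-02-17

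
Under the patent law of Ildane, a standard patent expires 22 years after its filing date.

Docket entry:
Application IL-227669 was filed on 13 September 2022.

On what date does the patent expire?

Filing date + 22 years → 13 September 2044.

September 13, 2044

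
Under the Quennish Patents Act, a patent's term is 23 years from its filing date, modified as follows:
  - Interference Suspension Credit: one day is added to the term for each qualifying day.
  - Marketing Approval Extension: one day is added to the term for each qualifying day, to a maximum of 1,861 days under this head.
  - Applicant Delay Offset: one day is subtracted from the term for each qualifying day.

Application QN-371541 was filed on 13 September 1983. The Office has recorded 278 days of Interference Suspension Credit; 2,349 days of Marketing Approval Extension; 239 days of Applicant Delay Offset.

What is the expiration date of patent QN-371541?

Base term: filing date + 23 years → 13 September 2006.
Interference Suspension Credit: +278 days → 18 June 2007.
Marketing Approval Extension: 2349 days claimed exceeds the 1861-day cap, so +1861 days → 22 July 2012.
Applicant Delay Offset: −239 days → 26 November 2011.

2011-11-26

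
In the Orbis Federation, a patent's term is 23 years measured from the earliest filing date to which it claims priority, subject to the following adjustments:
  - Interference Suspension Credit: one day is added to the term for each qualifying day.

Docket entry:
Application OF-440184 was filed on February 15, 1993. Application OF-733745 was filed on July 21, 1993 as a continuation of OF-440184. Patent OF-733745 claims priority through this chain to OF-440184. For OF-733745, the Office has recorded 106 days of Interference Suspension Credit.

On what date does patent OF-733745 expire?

Earliest priority filing: 15 February 1993.
Base term: 15 February 1993 + 23 years → 15 February 2016.
Interference Suspension Credit: +106 days → 31 May 2016.

May 31, 2016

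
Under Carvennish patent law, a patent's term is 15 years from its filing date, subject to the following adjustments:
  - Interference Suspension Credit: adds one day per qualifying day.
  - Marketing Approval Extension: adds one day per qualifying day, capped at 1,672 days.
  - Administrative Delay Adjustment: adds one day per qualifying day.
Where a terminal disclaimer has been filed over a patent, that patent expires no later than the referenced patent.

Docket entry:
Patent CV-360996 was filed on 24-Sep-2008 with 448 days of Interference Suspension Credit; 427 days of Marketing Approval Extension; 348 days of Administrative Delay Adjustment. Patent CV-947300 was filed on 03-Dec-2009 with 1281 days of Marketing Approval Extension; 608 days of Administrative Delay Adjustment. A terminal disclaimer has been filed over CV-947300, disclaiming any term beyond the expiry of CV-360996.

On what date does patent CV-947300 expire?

Natural term of CV-947300:
  Base: filing + 15 years → 3 December 2024.
  Marketing Approval Extension: 1281 days (within the 1672-day cap) → +1281 days → 6 June 2028.
  Administrative Delay Adjustment: +608 days → 4 February 2030.
Expiry of referenced patent CV-360996:
  Base: filing + 15 years → 24 September 2023.
  Interference Suspension Credit: +448 days → 15 December 2024.
  Marketing Approval Extension: 427 days (within the 1672-day cap) → +427 days → 15 February 2026.
  Administrative Delay Adjustment: +348 days → 29 January 2027.
Terminal disclaimer: CV-947300 expires on the earlier of 4 February 2030 and 29 January 2027.

January 29, 2027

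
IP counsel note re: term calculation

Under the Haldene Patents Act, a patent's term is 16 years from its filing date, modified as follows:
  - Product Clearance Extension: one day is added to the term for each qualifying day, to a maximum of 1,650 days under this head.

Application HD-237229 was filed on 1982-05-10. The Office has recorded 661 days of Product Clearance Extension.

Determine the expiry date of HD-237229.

2000-03-01

Base term: filing date + 16 years → 10 May 1998.
Product Clearance Extension: 661 days (within the 1650-day cap) → +661 days → 1 March 2000.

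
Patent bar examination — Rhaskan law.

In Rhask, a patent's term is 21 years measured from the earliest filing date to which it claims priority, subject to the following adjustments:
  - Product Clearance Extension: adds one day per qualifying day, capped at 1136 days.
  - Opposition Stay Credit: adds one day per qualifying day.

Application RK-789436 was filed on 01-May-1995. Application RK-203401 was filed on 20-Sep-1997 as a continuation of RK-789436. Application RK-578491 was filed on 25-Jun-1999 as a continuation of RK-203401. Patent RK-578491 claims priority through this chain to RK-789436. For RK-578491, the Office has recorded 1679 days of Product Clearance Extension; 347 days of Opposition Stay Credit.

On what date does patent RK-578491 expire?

Earliest priority filing: 1 May 1995.
Base term: 1 May 1995 + 21 years → 1 May 2016.
Product Clearance Extension: 1679 days claimed exceeds the 1136-day cap, so +1136 days → 11 June 2019.
Opposition Stay Credit: +347 days → 23 May 2020.

2020-05-23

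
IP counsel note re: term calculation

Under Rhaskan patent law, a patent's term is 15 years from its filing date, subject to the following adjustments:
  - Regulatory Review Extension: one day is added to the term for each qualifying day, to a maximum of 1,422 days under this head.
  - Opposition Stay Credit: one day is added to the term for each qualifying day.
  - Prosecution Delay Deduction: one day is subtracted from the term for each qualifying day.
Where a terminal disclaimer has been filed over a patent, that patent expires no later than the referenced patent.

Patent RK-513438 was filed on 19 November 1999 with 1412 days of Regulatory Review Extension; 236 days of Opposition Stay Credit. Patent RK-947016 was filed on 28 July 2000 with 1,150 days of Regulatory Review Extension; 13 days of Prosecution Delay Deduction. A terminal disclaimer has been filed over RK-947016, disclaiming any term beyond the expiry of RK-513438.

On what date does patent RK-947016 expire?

Natural term of RK-947016:
  Base: filing + 15 years → 28 July 2015.
  Regulatory Review Extension: 1150 days (within the 1422-day cap) → +1150 days → 20 September 2018.
  Prosecution Delay Deduction: −13 days → 7 September 2018.
Expiry of referenced patent RK-513438:
  Base: filing + 15 years → 19 November 2014.
  Regulatory Review Extension: 1412 days (within the 1422-day cap) → +1412 days → 1 October 2018.
  Opposition Stay Credit: +236 days → 25 May 2019.
Terminal disclaimer: RK-947016 expires on the earlier of 7 September 2018 and 25 May 2019.

2018-09-07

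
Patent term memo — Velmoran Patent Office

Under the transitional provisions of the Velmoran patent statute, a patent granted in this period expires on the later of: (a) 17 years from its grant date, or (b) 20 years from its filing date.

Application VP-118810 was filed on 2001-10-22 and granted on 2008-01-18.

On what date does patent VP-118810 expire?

2025-01-18

(a) grant + 17 years → 18 January 2025.
(b) filing + 20 years → 22 October 2021.
Later of the two: 18 January 2025.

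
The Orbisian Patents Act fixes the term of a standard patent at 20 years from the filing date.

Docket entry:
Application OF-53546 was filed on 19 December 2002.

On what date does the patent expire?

Filing date + 20 years → 19 December 2022.

2022-12-19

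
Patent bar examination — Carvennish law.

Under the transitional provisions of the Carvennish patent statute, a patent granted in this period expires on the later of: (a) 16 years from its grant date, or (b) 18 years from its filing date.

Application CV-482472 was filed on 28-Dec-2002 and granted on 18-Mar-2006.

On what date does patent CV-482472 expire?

2022-03-18

(a) grant + 16 years → 18 March 2022.
(b) filing + 18 years → 28 December 2020.
Later of the two: 18 March 2022.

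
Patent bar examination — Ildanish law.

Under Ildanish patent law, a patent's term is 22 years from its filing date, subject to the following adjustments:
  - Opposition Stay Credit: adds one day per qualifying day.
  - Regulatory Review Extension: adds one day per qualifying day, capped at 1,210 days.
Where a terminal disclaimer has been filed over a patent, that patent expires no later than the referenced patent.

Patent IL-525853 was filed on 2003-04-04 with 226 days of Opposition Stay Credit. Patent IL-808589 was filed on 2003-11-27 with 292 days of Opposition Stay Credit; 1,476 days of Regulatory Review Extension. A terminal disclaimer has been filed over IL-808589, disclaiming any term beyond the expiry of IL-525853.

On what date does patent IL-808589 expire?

November 16, 2025

Natural term of IL-808589:
  Base: filing + 22 years → 27 November 2025.
  Opposition Stay Credit: +292 days → 15 September 2026.
  Regulatory Review Extension: 1476 days claimed exceeds the 1210-day cap, so +1210 days → 7 January 2030.
Expiry of referenced patent IL-525853:
  Base: filing + 22 years → 4 April 2025.
  Opposition Stay Credit: +226 days → 16 November 2025.
Terminal disclaimer: IL-808589 expires on the earlier of 7 January 2030 and 16 November 2025.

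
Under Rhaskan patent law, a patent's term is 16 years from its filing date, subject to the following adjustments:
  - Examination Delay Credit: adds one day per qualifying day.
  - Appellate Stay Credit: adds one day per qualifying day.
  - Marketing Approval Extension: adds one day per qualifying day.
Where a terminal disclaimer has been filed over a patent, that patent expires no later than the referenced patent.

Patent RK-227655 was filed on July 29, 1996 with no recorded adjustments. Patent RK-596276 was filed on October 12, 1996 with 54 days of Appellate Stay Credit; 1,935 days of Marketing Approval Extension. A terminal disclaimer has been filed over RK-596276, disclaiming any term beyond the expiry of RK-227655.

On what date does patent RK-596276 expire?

Natural term of RK-596276:
  Base: filing + 16 years → 12 October 2012.
  Appellate Stay Credit: +54 days → 5 December 2012.
  Marketing Approval Extension: +1935 days → 24 March 2018.
Expiry of referenced patent RK-227655:
  Base: filing + 16 years → 29 July 2012.
Terminal disclaimer: RK-596276 expires on the earlier of 24 March 2018 and 29 July 2012.

July 29, 2012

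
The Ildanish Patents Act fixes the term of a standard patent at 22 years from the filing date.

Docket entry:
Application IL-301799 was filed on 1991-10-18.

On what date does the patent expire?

Filing date + 22 years → 18 October 2013.

2013-10-18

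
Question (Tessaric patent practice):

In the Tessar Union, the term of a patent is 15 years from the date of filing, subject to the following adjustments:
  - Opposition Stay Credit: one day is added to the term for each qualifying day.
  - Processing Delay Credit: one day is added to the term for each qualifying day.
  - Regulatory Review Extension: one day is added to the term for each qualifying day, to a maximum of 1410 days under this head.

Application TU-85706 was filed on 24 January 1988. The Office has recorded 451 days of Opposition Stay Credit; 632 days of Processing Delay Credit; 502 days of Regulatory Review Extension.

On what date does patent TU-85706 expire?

Base term: filing date + 15 years → 24 January 2003.
Opposition Stay Credit: +451 days → 19 April 2004.
Processing Delay Credit: +632 days → 11 January 2006.
Regulatory Review Extension: 502 days (within the 1410-day cap) → +502 days → 28 May 2007.

2007-05-28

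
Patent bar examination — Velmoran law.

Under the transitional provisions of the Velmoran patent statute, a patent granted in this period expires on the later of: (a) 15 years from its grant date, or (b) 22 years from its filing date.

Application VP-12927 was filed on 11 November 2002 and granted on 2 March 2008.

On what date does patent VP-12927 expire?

(a) grant + 15 years → 2 March 2023.
(b) filing + 22 years → 11 November 2024.
Later of the two: 11 November 2024.

November 11, 2024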